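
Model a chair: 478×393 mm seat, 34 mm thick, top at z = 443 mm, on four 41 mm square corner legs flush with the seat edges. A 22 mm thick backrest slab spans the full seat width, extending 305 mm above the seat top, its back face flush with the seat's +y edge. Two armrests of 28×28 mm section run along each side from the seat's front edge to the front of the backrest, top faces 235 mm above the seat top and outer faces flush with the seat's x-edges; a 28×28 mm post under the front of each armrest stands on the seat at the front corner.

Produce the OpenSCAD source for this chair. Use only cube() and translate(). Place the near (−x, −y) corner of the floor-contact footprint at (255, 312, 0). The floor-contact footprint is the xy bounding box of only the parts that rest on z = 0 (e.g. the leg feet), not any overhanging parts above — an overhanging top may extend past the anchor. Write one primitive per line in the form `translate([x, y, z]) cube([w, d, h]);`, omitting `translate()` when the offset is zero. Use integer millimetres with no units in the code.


// leg_h = 443 - 34 = 409
// arm post h = 235 - 28 = 207
translate([255, 312, 409]) cube([478, 393, 34]);
translate([255, 312, 0]) cube([41, 41, 409]);
translate([692, 312, 0]) cube([41, 41, 409]);
translate([255, 664, 0]) cube([41, 41, 409]);
translate([692, 664, 0]) cube([41, 41, 409]);
translate([255, 683, 443]) cube([478, 22, 305]);
translate([255, 312, 650]) cube([28, 371, 28]);
translate([705, 312, 650]) cube([28, 371, 28]);
translate([255, 312, 443]) cube([28, 28, 207]);
translate([705, 312, 443]) cube([28, 28, 207]);


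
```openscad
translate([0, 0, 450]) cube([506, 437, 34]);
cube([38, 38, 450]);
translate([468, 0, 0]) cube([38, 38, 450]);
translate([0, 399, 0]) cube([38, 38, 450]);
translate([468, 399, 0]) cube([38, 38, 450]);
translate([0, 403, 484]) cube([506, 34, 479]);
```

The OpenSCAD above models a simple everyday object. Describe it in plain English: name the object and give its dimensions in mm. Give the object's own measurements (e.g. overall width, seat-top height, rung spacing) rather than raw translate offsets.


A chair. The seat is a 506×437×34 mm slab with its top at z = 484 mm, on four 38×38 mm corner legs (flush with the seat edges, standing on z = 0). A flat backrest 34 mm thick, 479 mm tall, spans the full seat width and rises from the seat top along its +y edge, rear face flush with the rear of the seat.


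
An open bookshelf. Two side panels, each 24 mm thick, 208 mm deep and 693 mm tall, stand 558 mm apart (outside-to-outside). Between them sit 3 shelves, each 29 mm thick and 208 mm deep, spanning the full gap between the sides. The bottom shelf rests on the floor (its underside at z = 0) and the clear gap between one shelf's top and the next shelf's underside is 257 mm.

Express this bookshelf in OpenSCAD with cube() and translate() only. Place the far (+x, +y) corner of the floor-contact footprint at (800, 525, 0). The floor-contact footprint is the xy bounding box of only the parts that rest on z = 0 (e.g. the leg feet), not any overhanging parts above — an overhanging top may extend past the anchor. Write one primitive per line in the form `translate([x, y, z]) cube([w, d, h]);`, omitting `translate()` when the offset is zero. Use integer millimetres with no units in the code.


translate([242, 317, 0]) cube([24, 208, 693]);
translate([776, 317, 0]) cube([24, 208, 693]);
translate([266, 317, 0]) cube([510, 208, 29]);
translate([266, 317, 286]) cube([510, 208, 29]);
translate([266, 317, 572]) cube([510, 208, 29]);


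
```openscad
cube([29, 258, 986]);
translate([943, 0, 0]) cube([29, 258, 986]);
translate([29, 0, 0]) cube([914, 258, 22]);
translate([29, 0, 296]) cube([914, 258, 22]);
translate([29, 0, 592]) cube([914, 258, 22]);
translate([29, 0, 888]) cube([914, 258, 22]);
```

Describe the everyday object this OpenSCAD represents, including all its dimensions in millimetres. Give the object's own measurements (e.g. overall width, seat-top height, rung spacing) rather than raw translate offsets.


An open bookshelf. Two side panels, each 29 mm thick, 258 mm deep and 986 mm tall, stand 972 mm apart (outside-to-outside). Between them sit 4 shelves, each 22 mm thick and 258 mm deep, spanning the full gap between the sides. The bottom shelf rests on the floor (its underside at z = 0) and the clear gap between one shelf's top and the next shelf's underside is 274 mm.


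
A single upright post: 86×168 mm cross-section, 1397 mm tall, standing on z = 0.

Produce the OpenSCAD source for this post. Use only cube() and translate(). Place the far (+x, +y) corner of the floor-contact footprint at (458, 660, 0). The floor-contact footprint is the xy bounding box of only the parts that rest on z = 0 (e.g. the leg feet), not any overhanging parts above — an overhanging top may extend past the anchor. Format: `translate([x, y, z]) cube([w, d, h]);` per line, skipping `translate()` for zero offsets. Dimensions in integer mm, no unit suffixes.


translate([372, 492, 0]) cube([86, 168, 1397]);


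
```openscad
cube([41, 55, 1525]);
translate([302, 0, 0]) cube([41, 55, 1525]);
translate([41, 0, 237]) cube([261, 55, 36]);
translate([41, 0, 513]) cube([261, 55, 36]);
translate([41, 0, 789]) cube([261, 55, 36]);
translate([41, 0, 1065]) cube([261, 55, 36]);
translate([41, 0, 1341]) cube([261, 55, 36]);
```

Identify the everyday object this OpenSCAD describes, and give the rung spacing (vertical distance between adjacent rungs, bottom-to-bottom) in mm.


A ladder. The rung spacing is 276 mm.

Two tall 41×55 posts with 5 short bars between them — a ladder. Adjacent rungs sit at z = 237 and z = 513, so the spacing is 513 − 237 = 276 mm.


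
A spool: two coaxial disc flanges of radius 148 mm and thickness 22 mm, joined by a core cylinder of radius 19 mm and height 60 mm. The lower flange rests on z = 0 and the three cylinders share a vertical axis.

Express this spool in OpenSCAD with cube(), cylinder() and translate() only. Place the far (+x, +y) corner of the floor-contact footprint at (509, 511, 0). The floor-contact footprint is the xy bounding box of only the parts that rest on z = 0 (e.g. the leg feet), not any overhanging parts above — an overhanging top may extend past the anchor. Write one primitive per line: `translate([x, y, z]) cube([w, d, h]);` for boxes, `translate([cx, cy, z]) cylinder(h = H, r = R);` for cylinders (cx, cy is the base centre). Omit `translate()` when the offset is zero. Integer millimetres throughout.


translate([361, 363, 0]) cylinder(h = 22, r = 148);
translate([361, 363, 22]) cylinder(h = 60, r = 19);
translate([361, 363, 82]) cylinder(h = 22, r = 148);


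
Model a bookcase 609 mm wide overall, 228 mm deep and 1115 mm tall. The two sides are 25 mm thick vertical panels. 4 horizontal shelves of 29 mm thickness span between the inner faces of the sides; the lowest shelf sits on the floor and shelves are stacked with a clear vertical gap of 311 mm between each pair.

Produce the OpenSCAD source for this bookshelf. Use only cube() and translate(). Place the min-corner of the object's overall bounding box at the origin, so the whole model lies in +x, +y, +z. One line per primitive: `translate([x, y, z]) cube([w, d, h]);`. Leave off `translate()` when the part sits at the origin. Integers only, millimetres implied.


cube([25, 228, 1115]);
translate([584, 0, 0]) cube([25, 228, 1115]);
translate([25, 0, 0]) cube([559, 228, 29]);
translate([25, 0, 340]) cube([559, 228, 29]);
translate([25, 0, 680]) cube([559, 228, 29]);
translate([25, 0, 1020]) cube([559, 228, 29]);


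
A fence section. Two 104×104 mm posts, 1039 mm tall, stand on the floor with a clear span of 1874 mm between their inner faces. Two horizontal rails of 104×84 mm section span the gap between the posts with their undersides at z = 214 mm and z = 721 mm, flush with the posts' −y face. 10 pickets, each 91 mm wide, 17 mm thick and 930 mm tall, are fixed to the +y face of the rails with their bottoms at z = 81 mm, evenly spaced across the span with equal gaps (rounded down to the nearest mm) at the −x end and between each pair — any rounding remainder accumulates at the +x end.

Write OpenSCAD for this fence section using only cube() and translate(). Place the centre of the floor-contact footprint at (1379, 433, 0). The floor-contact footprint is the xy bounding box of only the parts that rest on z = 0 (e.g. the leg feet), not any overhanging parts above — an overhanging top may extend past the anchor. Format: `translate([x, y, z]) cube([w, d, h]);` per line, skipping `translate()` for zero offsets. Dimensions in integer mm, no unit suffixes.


translate([338, 381, 0]) cube([104, 104, 1039]);
translate([2316, 381, 0]) cube([104, 104, 1039]);
translate([442, 381, 214]) cube([1874, 104, 84]);
translate([442, 381, 721]) cube([1874, 104, 84]);
translate([529, 485, 81]) cube([91, 17, 930]);
translate([707, 485, 81]) cube([91, 17, 930]);
translate([885, 485, 81]) cube([91, 17, 930]);
translate([1063, 485, 81]) cube([91, 17, 930]);
translate([1241, 485, 81]) cube([91, 17, 930]);
translate([1419, 485, 81]) cube([91, 17, 930]);
translate([1597, 485, 81]) cube([91, 17, 930]);
translate([1775, 485, 81]) cube([91, 17, 930]);
translate([1953, 485, 81]) cube([91, 17, 930]);
translate([2131, 485, 81]) cube([91, 17, 930]);


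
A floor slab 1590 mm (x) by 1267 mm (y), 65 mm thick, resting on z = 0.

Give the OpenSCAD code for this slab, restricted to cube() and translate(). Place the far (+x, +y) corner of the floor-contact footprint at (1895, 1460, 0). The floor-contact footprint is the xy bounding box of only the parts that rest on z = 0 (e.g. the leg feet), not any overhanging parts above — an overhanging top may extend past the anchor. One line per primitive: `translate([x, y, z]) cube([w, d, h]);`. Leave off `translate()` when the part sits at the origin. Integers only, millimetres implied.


translate([305, 193, 0]) cube([1590, 1267, 65]);


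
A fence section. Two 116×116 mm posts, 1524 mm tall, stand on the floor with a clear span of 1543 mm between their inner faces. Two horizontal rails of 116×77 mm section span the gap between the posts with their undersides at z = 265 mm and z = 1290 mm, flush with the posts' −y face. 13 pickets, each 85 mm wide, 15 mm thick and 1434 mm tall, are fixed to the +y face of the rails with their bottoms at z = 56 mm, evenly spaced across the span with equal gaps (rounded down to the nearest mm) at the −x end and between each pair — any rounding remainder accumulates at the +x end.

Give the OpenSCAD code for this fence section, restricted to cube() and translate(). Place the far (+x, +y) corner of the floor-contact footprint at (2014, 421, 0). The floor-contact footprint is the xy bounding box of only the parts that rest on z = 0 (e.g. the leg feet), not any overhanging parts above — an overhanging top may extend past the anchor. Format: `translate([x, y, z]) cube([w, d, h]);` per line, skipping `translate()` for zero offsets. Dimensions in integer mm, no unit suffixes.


translate([239, 305, 0]) cube([116, 116, 1524]);
translate([1898, 305, 0]) cube([116, 116, 1524]);
translate([355, 305, 265]) cube([1543, 116, 77]);
translate([355, 305, 1290]) cube([1543, 116, 77]);
translate([386, 421, 56]) cube([85, 15, 1434]);
translate([502, 421, 56]) cube([85, 15, 1434]);
translate([618, 421, 56]) cube([85, 15, 1434]);
translate([734, 421, 56]) cube([85, 15, 1434]);
translate([850, 421, 56]) cube([85, 15, 1434]);
translate([966, 421, 56]) cube([85, 15, 1434]);
translate([1082, 421, 56]) cube([85, 15, 1434]);
translate([1198, 421, 56]) cube([85, 15, 1434]);
translate([1314, 421, 56]) cube([85, 15, 1434]);
translate([1430, 421, 56]) cube([85, 15, 1434]);
translate([1546, 421, 56]) cube([85, 15, 1434]);
translate([1662, 421, 56]) cube([85, 15, 1434]);
translate([1778, 421, 56]) cube([85, 15, 1434]);


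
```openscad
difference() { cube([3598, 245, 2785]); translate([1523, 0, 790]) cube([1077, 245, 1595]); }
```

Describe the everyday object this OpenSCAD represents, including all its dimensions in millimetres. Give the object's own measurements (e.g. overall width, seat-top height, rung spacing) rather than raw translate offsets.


A wall 3598 mm long (x), 245 mm thick (y), 2785 mm tall, with a rectangular window opening cut through it. The opening is 1077 mm wide and 1595 mm tall; its sill is at z = 790 mm and its near (−x) edge is 1523 mm from the wall's −x end. The opening passes through the full wall thickness.


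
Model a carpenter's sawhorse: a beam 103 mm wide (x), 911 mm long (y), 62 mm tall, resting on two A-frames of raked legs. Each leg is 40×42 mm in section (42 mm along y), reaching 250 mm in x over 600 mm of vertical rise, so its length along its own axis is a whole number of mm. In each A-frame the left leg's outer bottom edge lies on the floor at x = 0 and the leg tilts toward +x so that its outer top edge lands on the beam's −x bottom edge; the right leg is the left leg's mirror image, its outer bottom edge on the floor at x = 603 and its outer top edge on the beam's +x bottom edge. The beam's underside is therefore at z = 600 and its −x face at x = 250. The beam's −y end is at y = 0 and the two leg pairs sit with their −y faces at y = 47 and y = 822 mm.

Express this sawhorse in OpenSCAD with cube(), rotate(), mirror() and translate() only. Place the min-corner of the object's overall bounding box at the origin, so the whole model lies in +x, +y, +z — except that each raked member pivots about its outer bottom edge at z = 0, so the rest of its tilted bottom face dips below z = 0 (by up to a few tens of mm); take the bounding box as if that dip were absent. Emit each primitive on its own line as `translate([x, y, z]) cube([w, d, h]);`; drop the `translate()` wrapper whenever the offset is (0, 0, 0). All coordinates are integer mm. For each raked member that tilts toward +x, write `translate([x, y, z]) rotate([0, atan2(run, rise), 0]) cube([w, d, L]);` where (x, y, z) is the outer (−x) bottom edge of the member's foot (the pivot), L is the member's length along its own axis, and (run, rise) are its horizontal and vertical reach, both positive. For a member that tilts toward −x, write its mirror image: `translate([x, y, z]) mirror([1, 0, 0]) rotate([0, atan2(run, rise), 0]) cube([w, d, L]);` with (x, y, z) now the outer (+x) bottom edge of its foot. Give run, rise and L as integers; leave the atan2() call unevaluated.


translate([250, 0, 600]) cube([103, 911, 62]);
translate([0, 47, 0]) rotate([0, atan2(250, 600), 0]) cube([40, 42, 650]);
translate([603, 47, 0]) mirror([1, 0, 0]) rotate([0, atan2(250, 600), 0]) cube([40, 42, 650]);
translate([0, 822, 0]) rotate([0, atan2(250, 600), 0]) cube([40, 42, 650]);
translate([603, 822, 0]) mirror([1, 0, 0]) rotate([0, atan2(250, 600), 0]) cube([40, 42, 650]);


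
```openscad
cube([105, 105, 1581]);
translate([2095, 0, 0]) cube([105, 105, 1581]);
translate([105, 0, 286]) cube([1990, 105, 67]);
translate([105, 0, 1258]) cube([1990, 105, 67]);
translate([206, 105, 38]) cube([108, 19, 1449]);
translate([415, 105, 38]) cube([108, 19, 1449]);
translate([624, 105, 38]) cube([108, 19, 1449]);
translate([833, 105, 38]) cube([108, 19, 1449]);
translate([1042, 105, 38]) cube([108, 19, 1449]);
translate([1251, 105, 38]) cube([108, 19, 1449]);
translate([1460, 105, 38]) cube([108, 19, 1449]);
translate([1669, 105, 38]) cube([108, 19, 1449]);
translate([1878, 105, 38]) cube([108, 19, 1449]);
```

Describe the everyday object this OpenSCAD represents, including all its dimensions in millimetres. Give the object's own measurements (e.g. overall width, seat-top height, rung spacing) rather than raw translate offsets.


A fence section. Two 105×105 mm posts, 1581 mm tall, stand on the floor with a clear span of 1990 mm between their inner faces. Two horizontal rails of 105×67 mm section span the gap between the posts with their undersides at z = 286 mm and z = 1258 mm, flush with the posts' −y face. 9 pickets, each 108 mm wide, 19 mm thick and 1449 mm tall, are fixed to the +y face of the rails with their bottoms at z = 38 mm, spaced across the span with a 101 mm gap after the −x post and between neighbouring pickets, with 109 mm left before the +x post.


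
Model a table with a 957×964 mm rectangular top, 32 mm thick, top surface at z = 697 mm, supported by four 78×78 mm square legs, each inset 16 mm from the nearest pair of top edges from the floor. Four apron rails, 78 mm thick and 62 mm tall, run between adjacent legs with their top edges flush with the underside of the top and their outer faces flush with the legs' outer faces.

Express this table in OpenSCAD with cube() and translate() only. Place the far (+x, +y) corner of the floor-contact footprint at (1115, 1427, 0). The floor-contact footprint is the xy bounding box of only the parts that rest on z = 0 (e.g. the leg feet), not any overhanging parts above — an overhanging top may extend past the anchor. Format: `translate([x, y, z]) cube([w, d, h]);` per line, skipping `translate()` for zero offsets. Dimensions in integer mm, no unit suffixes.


translate([174, 479, 665]) cube([957, 964, 32]);
translate([190, 495, 0]) cube([78, 78, 665]);
translate([1037, 495, 0]) cube([78, 78, 665]);
translate([190, 1349, 0]) cube([78, 78, 665]);
translate([1037, 1349, 0]) cube([78, 78, 665]);
translate([268, 495, 603]) cube([769, 78, 62]);
translate([268, 1349, 603]) cube([769, 78, 62]);
translate([190, 573, 603]) cube([78, 776, 62]);
translate([1037, 573, 603]) cube([78, 776, 62]);


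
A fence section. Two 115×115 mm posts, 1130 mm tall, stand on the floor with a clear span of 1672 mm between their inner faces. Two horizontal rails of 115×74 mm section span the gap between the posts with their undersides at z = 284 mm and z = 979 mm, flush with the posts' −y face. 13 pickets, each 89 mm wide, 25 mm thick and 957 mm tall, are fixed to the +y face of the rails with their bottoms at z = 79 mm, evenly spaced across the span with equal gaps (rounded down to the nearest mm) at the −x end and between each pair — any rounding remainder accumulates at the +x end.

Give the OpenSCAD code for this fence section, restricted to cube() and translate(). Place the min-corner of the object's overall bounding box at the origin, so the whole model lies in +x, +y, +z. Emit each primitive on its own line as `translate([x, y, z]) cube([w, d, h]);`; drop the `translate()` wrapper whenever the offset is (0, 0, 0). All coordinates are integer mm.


cube([115, 115, 1130]);
translate([1787, 0, 0]) cube([115, 115, 1130]);
translate([115, 0, 284]) cube([1672, 115, 74]);
translate([115, 0, 979]) cube([1672, 115, 74]);
translate([151, 115, 79]) cube([89, 25, 957]);
translate([276, 115, 79]) cube([89, 25, 957]);
translate([401, 115, 79]) cube([89, 25, 957]);
translate([526, 115, 79]) cube([89, 25, 957]);
translate([651, 115, 79]) cube([89, 25, 957]);
translate([776, 115, 79]) cube([89, 25, 957]);
translate([901, 115, 79]) cube([89, 25, 957]);
translate([1026, 115, 79]) cube([89, 25, 957]);
translate([1151, 115, 79]) cube([89, 25, 957]);
translate([1276, 115, 79]) cube([89, 25, 957]);
translate([1401, 115, 79]) cube([89, 25, 957]);
translate([1526, 115, 79]) cube([89, 25, 957]);
translate([1651, 115, 79]) cube([89, 25, 957]);


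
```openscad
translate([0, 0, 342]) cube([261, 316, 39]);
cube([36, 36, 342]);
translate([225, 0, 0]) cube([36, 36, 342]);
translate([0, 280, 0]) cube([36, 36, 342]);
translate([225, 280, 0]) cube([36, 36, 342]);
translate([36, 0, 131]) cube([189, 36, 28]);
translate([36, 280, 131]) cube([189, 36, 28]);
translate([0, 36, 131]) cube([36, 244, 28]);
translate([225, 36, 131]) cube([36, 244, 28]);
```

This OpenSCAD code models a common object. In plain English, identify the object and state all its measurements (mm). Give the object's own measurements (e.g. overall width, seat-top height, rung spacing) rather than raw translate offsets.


A four-legged stool. The seat is a 261×316×39 mm slab whose top surface is at z = 381 mm; four square legs, each 36×36 mm in cross-section, run from the floor (z = 0) to the underside of the seat, each flush with a corner of the seat. Four stretchers, 36 mm wide and 28 mm tall, connect adjacent legs with their undersides at z = 131 mm, each running between the inner faces of the legs it joins and aligned with the legs' outer faces on the other axis.


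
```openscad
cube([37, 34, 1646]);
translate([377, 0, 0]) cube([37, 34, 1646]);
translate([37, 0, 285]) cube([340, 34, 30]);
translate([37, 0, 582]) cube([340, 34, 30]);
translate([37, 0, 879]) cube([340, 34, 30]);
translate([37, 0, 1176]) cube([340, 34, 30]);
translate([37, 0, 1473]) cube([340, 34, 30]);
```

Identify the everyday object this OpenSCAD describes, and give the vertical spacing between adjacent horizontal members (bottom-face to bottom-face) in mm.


A ladder. The rung spacing is 297 mm.

Two tall 37×34 posts with 5 short bars between them — a ladder. Adjacent rungs sit at z = 285 and z = 582, so the spacing is 582 − 285 = 297 mm.


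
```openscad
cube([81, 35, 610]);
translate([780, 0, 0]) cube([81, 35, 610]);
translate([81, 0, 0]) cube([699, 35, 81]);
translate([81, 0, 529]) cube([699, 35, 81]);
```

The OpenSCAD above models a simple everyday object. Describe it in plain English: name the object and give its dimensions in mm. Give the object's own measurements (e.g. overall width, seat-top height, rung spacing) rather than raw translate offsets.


A rectangular picture frame lying in the x–z plane (depth along y). The opening is 699 mm wide (x) by 448 mm tall (z), surrounded by a border 81 mm wide on all four sides. The frame is 35 mm deep and is made of two full-height vertical stiles with two horizontal rails fitted between them.


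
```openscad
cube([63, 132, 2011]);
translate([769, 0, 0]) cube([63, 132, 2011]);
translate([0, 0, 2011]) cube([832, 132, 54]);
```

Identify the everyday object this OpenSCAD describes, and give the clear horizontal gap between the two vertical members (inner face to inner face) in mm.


A door frame. The clear opening width is 706 mm.

Two 2011 mm tall posts with a header on top — a door frame. The left jamb is 63 mm wide at x = 0; the right jamb starts at x = 769. The clear opening is 769 − 63 = 706 mm.


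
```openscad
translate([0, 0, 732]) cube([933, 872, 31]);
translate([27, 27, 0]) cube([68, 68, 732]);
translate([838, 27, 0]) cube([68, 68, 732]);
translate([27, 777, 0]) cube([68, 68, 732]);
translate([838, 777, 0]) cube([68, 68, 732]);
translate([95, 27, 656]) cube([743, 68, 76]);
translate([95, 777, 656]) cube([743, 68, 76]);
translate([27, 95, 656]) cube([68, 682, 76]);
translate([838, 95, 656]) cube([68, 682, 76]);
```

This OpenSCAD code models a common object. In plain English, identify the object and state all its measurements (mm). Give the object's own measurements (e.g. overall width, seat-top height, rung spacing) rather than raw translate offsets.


A rectangular dining table. The top is 933×872×31 mm with its upper surface at z = 763 mm. It stands on four 68×68 mm square legs, each inset 27 mm from the nearest pair of top edges, running from the floor to the underside of the top. Four apron rails, 68 mm thick and 76 mm tall, run between adjacent legs with their top edges flush with the underside of the top and their outer faces flush with the legs' outer faces.


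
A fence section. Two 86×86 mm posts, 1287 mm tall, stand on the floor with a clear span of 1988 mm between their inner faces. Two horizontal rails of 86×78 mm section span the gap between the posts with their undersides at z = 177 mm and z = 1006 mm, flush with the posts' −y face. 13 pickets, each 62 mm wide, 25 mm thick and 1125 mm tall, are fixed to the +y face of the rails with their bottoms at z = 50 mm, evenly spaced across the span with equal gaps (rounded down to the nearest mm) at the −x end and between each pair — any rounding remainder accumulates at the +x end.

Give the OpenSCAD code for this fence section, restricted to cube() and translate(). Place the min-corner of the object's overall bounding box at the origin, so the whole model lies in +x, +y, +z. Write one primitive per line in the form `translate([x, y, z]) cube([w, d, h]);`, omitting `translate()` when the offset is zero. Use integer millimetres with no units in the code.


cube([86, 86, 1287]);
translate([2074, 0, 0]) cube([86, 86, 1287]);
translate([86, 0, 177]) cube([1988, 86, 78]);
translate([86, 0, 1006]) cube([1988, 86, 78]);
translate([170, 86, 50]) cube([62, 25, 1125]);
translate([316, 86, 50]) cube([62, 25, 1125]);
translate([462, 86, 50]) cube([62, 25, 1125]);
translate([608, 86, 50]) cube([62, 25, 1125]);
translate([754, 86, 50]) cube([62, 25, 1125]);
translate([900, 86, 50]) cube([62, 25, 1125]);
translate([1046, 86, 50]) cube([62, 25, 1125]);
translate([1192, 86, 50]) cube([62, 25, 1125]);
translate([1338, 86, 50]) cube([62, 25, 1125]);
translate([1484, 86, 50]) cube([62, 25, 1125]);
translate([1630, 86, 50]) cube([62, 25, 1125]);
translate([1776, 86, 50]) cube([62, 25, 1125]);
translate([1922, 86, 50]) cube([62, 25, 1125]);


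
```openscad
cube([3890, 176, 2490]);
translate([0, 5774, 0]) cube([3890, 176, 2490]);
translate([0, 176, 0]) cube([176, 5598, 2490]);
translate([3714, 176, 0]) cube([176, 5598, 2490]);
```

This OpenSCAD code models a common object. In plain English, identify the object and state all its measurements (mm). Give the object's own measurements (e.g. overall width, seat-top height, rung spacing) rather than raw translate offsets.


The wall frame of a small rectangular building: four walls, each 2490 mm tall and 176 mm thick, enclosing a footprint 3890 mm (x) by 5950 mm (y) outside-to-outside, with no floor or roof. The front and back walls (the −y and +y sides) span the full width; the two side walls fit between them.


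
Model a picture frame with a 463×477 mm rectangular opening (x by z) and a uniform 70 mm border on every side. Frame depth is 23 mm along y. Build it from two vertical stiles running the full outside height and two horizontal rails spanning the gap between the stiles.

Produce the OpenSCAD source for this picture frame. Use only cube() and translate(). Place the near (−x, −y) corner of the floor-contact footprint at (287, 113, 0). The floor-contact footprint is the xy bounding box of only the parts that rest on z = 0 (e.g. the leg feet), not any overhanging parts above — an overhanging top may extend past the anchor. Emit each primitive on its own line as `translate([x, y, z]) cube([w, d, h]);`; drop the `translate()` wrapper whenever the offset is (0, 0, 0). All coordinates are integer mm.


translate([287, 113, 0]) cube([70, 23, 617]);
translate([820, 113, 0]) cube([70, 23, 617]);
translate([357, 113, 0]) cube([463, 23, 70]);
translate([357, 113, 547]) cube([463, 23, 70]);


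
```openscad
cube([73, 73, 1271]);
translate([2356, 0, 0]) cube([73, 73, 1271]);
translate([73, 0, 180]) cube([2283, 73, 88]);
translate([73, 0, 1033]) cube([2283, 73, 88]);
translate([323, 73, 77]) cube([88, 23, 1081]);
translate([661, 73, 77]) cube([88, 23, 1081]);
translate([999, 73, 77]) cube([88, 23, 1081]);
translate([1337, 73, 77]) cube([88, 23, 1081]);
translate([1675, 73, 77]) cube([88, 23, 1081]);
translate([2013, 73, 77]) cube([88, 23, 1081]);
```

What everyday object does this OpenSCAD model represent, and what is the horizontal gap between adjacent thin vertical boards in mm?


A fence section. The picket gap is 250 mm.

Two posts, two rails, 6 pickets — a fence section. Span 2283 mm holds 6 pickets of 88 mm with 7 equal gaps: ⌊(2283 − 6·88) / 7⌋ = 250 mm.


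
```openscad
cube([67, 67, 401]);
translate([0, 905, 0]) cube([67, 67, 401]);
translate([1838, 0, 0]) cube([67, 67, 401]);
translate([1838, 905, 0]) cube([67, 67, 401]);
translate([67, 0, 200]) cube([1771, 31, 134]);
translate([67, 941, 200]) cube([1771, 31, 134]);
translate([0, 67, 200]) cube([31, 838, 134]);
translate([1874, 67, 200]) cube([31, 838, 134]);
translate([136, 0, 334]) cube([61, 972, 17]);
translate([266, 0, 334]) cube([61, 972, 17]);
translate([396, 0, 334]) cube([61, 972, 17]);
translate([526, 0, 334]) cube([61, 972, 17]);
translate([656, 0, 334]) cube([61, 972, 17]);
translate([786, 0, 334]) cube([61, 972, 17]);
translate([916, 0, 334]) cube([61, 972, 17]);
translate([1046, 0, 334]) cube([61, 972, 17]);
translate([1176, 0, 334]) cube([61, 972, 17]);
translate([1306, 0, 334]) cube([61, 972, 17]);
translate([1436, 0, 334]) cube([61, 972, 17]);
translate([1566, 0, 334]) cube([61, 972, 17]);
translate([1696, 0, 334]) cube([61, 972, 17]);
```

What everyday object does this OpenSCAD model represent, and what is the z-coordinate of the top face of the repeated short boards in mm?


A bed frame. The slat-top height is 351 mm.

Four posts, four rails, and a row of slats — a bed frame. Slats sit on the rails at z = 200 + 134 = 334; with slat thickness 17, the top is 351 mm.


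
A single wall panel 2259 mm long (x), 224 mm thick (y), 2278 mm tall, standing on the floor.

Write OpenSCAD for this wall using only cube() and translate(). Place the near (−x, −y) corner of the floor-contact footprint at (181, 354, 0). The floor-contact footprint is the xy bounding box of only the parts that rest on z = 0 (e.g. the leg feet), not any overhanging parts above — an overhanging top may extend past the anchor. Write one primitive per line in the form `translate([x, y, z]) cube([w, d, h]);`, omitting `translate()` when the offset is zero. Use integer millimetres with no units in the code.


translate([181, 354, 0]) cube([2259, 224, 2278]);


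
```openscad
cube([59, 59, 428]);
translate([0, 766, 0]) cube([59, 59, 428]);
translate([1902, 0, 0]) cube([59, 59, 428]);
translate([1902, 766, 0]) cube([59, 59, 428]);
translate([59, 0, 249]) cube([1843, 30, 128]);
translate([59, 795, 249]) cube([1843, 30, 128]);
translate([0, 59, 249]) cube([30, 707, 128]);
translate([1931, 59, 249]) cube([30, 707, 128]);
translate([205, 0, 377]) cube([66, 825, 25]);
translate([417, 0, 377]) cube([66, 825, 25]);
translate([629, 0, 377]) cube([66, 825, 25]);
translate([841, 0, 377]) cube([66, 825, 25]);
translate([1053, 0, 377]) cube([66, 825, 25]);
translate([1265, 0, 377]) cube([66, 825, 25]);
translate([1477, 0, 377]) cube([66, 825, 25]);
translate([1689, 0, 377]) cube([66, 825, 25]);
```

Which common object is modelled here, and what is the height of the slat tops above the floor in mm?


A bed frame. The slat-top height is 402 mm.

Four posts, four rails, and a row of slats — a bed frame. Slats sit on the rails at z = 249 + 128 = 377; with slat thickness 25, the top is 402 mm.


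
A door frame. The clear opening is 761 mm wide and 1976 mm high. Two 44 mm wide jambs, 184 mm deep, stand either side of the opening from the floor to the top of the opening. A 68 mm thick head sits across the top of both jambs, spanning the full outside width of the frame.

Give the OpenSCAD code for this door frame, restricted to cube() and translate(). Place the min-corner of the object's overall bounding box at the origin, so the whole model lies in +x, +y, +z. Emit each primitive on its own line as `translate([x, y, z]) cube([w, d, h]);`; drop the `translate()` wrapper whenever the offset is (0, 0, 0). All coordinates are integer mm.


cube([44, 184, 1976]);
translate([805, 0, 0]) cube([44, 184, 1976]);
translate([0, 0, 1976]) cube([849, 184, 68]);


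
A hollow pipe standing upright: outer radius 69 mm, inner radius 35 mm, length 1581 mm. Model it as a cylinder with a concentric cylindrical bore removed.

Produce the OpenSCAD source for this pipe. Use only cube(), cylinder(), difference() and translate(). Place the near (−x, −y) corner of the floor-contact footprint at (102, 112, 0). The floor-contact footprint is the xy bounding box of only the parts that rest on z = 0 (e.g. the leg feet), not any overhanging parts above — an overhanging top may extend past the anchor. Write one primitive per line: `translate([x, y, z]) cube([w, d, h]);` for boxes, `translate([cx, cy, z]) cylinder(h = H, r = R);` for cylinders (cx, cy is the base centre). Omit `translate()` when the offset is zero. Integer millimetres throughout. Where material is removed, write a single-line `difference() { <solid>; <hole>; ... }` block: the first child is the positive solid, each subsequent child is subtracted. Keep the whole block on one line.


difference() { translate([171, 181, 0]) cylinder(h = 1581, r = 69); translate([171, 181, 0]) cylinder(h = 1581, r = 35); }


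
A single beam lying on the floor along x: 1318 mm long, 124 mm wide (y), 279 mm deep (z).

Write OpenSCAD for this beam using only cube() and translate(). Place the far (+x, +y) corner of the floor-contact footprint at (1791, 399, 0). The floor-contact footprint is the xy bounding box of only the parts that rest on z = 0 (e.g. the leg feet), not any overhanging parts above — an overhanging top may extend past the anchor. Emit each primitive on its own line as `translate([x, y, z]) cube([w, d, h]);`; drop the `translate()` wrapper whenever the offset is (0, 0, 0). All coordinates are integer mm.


translate([473, 275, 0]) cube([1318, 124, 279]);


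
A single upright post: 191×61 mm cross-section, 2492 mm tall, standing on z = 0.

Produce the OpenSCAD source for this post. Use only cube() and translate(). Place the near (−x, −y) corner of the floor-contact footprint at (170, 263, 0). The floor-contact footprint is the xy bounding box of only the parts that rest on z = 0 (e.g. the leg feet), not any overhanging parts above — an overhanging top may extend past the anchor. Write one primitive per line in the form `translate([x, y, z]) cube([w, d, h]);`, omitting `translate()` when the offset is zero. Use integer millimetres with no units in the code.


translate([170, 263, 0]) cube([191, 61, 2492]);


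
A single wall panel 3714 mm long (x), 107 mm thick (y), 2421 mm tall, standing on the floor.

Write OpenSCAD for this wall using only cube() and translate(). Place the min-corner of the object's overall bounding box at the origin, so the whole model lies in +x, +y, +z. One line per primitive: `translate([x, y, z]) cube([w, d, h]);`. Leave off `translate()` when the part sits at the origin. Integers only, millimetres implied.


cube([3714, 107, 2421]);


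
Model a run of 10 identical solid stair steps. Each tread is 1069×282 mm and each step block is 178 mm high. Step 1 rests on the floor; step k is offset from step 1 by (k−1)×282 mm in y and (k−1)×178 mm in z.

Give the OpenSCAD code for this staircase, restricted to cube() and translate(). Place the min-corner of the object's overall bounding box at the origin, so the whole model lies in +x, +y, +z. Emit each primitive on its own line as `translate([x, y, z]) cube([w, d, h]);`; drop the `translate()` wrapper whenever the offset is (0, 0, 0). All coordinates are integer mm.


cube([1069, 282, 178]);
translate([0, 282, 178]) cube([1069, 282, 178]);
translate([0, 564, 356]) cube([1069, 282, 178]);
translate([0, 846, 534]) cube([1069, 282, 178]);
translate([0, 1128, 712]) cube([1069, 282, 178]);
translate([0, 1410, 890]) cube([1069, 282, 178]);
translate([0, 1692, 1068]) cube([1069, 282, 178]);
translate([0, 1974, 1246]) cube([1069, 282, 178]);
translate([0, 2256, 1424]) cube([1069, 282, 178]);
translate([0, 2538, 1602]) cube([1069, 282, 178]);


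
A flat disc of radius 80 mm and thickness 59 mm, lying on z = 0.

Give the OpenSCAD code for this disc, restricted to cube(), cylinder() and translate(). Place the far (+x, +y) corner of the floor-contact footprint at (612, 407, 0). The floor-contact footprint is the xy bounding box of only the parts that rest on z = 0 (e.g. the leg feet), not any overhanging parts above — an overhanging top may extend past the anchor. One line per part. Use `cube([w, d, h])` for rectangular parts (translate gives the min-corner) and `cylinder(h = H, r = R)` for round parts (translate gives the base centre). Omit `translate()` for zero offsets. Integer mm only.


translate([532, 327, 0]) cylinder(h = 59, r = 80);


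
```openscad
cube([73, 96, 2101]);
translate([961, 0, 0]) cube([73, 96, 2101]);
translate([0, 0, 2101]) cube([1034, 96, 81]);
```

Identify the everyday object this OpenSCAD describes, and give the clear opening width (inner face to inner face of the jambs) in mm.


A door frame. The clear opening width is 888 mm.

Two 2101 mm tall posts with a header on top — a door frame. The left jamb is 73 mm wide at x = 0; the right jamb starts at x = 961. The clear opening is 961 − 73 = 888 mm.


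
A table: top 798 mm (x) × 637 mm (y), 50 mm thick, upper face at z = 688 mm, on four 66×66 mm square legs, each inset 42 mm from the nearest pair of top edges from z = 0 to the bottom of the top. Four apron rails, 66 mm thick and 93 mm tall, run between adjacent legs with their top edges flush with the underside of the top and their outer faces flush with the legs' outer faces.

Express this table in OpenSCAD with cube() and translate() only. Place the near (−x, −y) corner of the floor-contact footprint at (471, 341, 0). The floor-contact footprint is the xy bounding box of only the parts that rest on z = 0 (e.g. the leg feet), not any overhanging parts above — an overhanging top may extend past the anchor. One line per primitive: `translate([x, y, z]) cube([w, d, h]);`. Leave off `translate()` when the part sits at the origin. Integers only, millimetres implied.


// leg_h = 688 - 50 = 638
// apron z = 638 - 93 = 545
translate([429, 299, 638]) cube([798, 637, 50]);
translate([471, 341, 0]) cube([66, 66, 638]);
translate([1119, 341, 0]) cube([66, 66, 638]);
translate([471, 828, 0]) cube([66, 66, 638]);
translate([1119, 828, 0]) cube([66, 66, 638]);
translate([537, 341, 545]) cube([582, 66, 93]);
translate([537, 828, 545]) cube([582, 66, 93]);
translate([471, 407, 545]) cube([66, 421, 93]);
translate([1119, 407, 545]) cube([66, 421, 93]);


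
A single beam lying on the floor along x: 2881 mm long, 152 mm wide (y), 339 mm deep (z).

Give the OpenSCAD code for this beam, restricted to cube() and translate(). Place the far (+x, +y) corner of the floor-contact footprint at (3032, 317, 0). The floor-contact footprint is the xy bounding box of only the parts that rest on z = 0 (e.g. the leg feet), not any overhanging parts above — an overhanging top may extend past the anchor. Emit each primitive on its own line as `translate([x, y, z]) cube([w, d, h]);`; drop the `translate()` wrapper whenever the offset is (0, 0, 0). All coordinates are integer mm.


translate([151, 165, 0]) cube([2881, 152, 339]);


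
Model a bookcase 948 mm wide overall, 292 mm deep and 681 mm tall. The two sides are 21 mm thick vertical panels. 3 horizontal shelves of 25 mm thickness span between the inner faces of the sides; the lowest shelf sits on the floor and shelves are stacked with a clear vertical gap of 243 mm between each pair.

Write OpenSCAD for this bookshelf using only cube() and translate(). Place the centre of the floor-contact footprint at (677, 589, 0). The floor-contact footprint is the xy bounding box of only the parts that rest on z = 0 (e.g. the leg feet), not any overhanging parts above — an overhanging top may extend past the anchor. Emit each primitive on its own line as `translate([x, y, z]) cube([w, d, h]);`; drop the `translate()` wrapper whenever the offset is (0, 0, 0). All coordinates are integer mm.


translate([203, 443, 0]) cube([21, 292, 681]);
translate([1130, 443, 0]) cube([21, 292, 681]);
translate([224, 443, 0]) cube([906, 292, 25]);
translate([224, 443, 268]) cube([906, 292, 25]);
translate([224, 443, 536]) cube([906, 292, 25]);


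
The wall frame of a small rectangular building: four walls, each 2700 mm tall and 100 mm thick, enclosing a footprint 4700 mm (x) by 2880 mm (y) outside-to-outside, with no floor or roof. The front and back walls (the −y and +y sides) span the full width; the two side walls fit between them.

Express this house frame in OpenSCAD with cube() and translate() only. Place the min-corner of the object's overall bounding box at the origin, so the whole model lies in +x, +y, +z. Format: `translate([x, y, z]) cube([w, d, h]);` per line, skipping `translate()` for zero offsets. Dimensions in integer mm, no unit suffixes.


cube([4700, 100, 2700]);
translate([0, 2780, 0]) cube([4700, 100, 2700]);
translate([0, 100, 0]) cube([100, 2680, 2700]);
translate([4600, 100, 0]) cube([100, 2680, 2700]);
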